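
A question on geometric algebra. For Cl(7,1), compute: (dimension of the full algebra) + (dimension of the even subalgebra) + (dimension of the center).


n = 7 + 1 = 8
Total dim = 2^8 = 256
Even subalgebra dim = 2^7 = 128
n is even, so center dim = 1
Sum = 256 + 128 + 1 = 385


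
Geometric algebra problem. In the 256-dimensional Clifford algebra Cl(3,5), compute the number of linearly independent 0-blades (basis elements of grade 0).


Number of grade-k basis blades in Cl(p,q) with n = p + q is C(n, k).
n = 3 + 5 = 8
C(8, 0) = 8! / (0! * 8!)
= 40320 / (1 * 40320)
= 1


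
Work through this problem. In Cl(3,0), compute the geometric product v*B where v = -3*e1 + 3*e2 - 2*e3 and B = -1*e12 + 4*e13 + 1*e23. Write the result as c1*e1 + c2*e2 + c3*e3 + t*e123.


vB has grade-1 (vector) and grade-3 (trivector) parts: vB = (v _| B) + (v ^ B).
Vector part <vB>_1:
  e1: -v2*b12 - v3*b13 = -(3)*(-1) - (-2)*(4) = 11
  e2: v1*b12 - v3*b23 = (-3)*(-1) - (-2)*(1) = 5
  e3: v1*b13 + v2*b23 = (-3)*(4) + (3)*(1) = -9
Trivector part <vB>_3:
  e123: v1*b23 - v2*b13 + v3*b12 = (-3)*(1) - (3)*(4) + (-2)*(-1) = -13
vB = 11*e1 + 5*e2 - 9*e3 - 13*e123


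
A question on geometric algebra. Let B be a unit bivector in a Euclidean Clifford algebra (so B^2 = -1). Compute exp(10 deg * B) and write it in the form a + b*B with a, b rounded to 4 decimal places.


For a unit bivector B with B^2 = -1, the exponential series gives
e^(theta*B) = cos(theta) + sin(theta)*B (the GA analogue of Euler's formula).
theta = 10 degrees = 0.174533 rad
cos(10 deg) = 0.9848
sin(10 deg) = 0.1736
exp(theta*B) = 0.9848 + 0.1736*B


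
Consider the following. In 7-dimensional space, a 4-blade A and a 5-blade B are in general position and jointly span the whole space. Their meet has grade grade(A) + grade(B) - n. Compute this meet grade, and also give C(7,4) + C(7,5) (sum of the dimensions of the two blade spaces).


Meet grade = grade(A) + grade(B) - n
= 4 + 5 - 7 = 2
C(7,4) = 35
C(7,5) = 21
dim_A + dim_B = 35 + 21 = 56


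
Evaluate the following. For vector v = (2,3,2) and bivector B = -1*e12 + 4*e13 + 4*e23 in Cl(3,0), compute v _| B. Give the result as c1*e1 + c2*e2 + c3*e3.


Left contraction v _| B = <vB>_1 (grade-1 part of the geometric product vB).
Using e1_|e12 = e2, e2_|e12 = -e1, e1_|e13 = e3, e3_|e13 = -e1, e2_|e23 = e3, e3_|e23 = -e2:
e1 coeff: -v2*b12 - v3*b13 = -(3)*(-1) - (2)*(4) = -5
e2 coeff: v1*b12 - v3*b23 = (2)*(-1) - (2)*(4) = -10
e3 coeff: v1*b13 + v2*b23 = (2)*(4) + (3)*(4) = 20
v _| B = -5*e1 - 10*e2 + 20*e3


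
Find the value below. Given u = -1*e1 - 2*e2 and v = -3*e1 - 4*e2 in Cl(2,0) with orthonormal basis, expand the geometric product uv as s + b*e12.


Expand: (-1*e1 - 2*e2)(-3*e1 - 4*e2)
= (-1)*(-3)*e1e1 + (-1)*(-4)*e1e2 + (-2)*(-3)*e2e1 + (-2)*(-4)*e2e2
Using e1^2 = e2^2 = 1, e2e1 = -e1e2:
Scalar part s = (-1)*(-3) + (-2)*(-4) = 3 + 8 = 11
Bivector part b = (-1)*(-4) - (-2)*(-3) = 4 - 6 = -2
uv = 11 - 2*e12


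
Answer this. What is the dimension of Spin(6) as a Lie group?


Spin(n) double-covers SO(n); both have Lie algebra so(n) of dimension n(n-1)/2.
n = 6
n(n-1) = 6 * 5 = 30
dim Spin(6) = 30/2 = 15


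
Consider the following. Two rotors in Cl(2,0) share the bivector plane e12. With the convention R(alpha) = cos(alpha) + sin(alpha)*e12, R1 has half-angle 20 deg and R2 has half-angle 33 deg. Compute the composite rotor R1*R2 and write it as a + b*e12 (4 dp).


Same-plane rotors commute and their half-angles add:
R1*R2 = cos(a1 + a2) + sin(a1 + a2)*e12.
a1 + a2 = 20 + 33 = 53 deg
cos(53 deg) = 0.6018
sin(53 deg) = 0.7986
R1*R2 = 0.6018 + 0.7986*e12


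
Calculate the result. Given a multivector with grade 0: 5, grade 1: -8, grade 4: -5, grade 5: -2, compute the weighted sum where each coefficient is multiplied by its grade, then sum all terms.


Grade-weighted sum = sum of grade_k * coefficient_k
0*5 = 0
1*(-8) = -8
4*(-5) = -20
5*(-2) = -10
Total = 0 + (-8) + (-20) + (-10) = -38


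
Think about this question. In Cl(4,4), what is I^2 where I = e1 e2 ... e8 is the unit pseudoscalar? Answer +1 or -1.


The pseudoscalar I = e1...e_n (product of all n generators) of Cl(p,q) satisfies I^2 = (-1)^(q + n(n-1)/2).
p = 4, q = 4, n = p + q = 8
n(n-1)/2 = 8 * 7 / 2 = 28
Exponent = q + n(n-1)/2 = 4 + 28 = 32
I^2 = (-1)^32 = +1


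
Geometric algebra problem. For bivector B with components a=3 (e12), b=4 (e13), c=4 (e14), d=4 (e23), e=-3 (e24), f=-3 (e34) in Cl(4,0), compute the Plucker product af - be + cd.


Plucker relation: af - be + cd
a*f = 3*(-3) = -9
b*e = 4*(-3) = -12
c*d = 4*4 = 16
af - be + cd = -9 - (-12) + 16
= 19


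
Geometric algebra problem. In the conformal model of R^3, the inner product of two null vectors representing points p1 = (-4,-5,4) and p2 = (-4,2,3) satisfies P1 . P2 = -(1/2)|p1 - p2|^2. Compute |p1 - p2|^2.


p1 - p2 = (0, -7, 1)
|p1 - p2|^2 = 0^2 + (-7)^2 + 1^2
= 0 + 49 + 1
= 50


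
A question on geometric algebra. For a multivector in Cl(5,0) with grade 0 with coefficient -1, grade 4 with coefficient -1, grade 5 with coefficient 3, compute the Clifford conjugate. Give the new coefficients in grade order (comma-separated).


Clifford conjugate sign for grade k: (-1)^(k(k+1)/2)
Grade 0: (-1)^(0*1/2) = (-1)^0 = 1, coeff -1 -> -1
Grade 4: (-1)^(4*5/2) = (-1)^10 = 1, coeff -1 -> -1
Grade 5: (-1)^(5*6/2) = (-1)^15 = -1, coeff 3 -> -3
Conjugated coefficients: -1, -1, -3


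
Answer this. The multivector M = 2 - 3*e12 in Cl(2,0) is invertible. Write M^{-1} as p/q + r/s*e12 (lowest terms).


M = 2 - 3*e12, where e12^2 = -1.
Since M commutes with its reverse ~M = a - b*e12, M * ~M = a^2 - b^2*e12^2 = a^2 + b^2.
So M^{-1} = ~M / (a^2 + b^2) = (a - b*e12)/(a^2 + b^2).
a^2 + b^2 = 4 + 9 = 13
Scalar part = 2/13 = 2/13
Bivector coeff = 3/13 = 3/13
M^{-1} = 2/13 + 3/13*e12


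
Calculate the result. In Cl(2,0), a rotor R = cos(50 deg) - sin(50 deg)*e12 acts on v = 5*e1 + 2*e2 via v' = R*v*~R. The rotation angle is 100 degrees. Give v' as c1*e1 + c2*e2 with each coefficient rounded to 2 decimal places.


Rotor R = cos(50deg) - sin(50deg)*e12
Rotation angle theta = 2 * 50 = 100 degrees
v' = R*v*~R rotates v by theta.
cos(100deg) = -0.1736, sin(100deg) = 0.9848
v'_1 = 5*cos(100deg) - 2*sin(100deg)
= 5*(-0.1736) - 2*0.9848
= -2.84
v'_2 = 5*sin(100deg) + 2*cos(100deg)
= 5*0.9848 + 2*(-0.1736)
= 4.58
v' = -2.84*e1 + 4.58*e2


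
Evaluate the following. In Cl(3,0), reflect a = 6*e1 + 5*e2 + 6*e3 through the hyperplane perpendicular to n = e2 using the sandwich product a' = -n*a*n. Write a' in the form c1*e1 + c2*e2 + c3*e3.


Reflection formula: a' = -n*a*n, with n = e2 (unit vector, n^2 = 1).
For reflection through hyperplane perp to e2:
The component along e2 flips sign, others stay.
a = (6, 5, 6)
a' = (6, -5, 6)
a' = 6*e1 - 5*e2 + 6*e3


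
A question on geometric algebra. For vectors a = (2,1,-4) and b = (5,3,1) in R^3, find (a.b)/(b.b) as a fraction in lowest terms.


Projection coefficient = (a . b) / (b . b)
a . b = 2*5 + 1*3 + (-4)*1
= 10 + 3 + (-4) = 9
b . b = 5^2 + 3^2 + 1^2
= 25 + 9 + 1 = 35
Coefficient = 9/35
In lowest terms: 9/35


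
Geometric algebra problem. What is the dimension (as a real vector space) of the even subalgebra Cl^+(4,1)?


Even subalgebra dimension = 2^(n-1)
n = 4 + 1 = 5
2^(5 - 1) = 2^4 = 16
Verification: sum of C(5,k) for even k = 1 + 10 + 5 = 16
Result = 16


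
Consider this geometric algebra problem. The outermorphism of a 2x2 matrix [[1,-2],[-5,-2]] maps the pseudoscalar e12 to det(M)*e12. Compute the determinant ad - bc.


The outermorphism of a linear map f sends e1^e2 to f(e1)^f(e2).
f(e1) = 1*e1 - 5*e2
f(e2) = -2*e1 - 2*e2
f(e1) ^ f(e2) = (1*e1 - 5*e2) ^ (-2*e1 - 2*e2)
= 1*(-2)*e12 + (-5)*(-2)*e21
= (-2 - 10)*e12
= -12*e12
Coefficient = -12


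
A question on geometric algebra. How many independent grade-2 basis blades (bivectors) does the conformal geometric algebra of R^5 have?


The conformal model of R^5 uses Cl(6,1) with m = 5 + 2 = 7 generators.
Number of grade-2 blades = C(m, 2) = C(7, 2)
= 7*6/2 = 21


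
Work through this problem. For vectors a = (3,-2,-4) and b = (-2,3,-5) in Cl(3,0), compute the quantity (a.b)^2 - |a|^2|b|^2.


a . b = 3*(-2) + (-2)*3 + (-4)*(-5)
= -6 + (-6) + 20 = 8
|a|^2 = 3^2 + (-2)^2 + (-4)^2 = 29
|b|^2 = (-2)^2 + 3^2 + (-5)^2 = 38
(a.b)^2 = 8^2 = 64
|a|^2 * |b|^2 = 29 * 38 = 1102
Result = 64 - 1102 = -1038


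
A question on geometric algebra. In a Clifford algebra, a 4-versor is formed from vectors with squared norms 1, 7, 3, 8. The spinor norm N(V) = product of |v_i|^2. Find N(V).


Spinor norm N(V) = |v1|^2 * |v2|^2 * ... * |v4|^2
= 1 * 7 * 3 * 8
Running product: 1, 7, 21, 168
N(V) = 168


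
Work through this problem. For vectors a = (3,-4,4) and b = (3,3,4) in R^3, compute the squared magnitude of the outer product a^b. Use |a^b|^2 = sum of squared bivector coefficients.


a wedge b = (a1*b2 - a2*b1)*e12 + (a1*b3 - a3*b1)*e13 + (a2*b3 - a3*b2)*e23
e12 coeff: 3*3 - (-4)*3 = 9 - (-12) = 21
e13 coeff: 3*4 - 4*3 = 12 - 12 = 0
e23 coeff: (-4)*4 - 4*3 = -16 - 12 = -28
|a wedge b|^2 = 21^2 + 0^2 + (-28)^2
= 441 + 0 + 784
= 1225


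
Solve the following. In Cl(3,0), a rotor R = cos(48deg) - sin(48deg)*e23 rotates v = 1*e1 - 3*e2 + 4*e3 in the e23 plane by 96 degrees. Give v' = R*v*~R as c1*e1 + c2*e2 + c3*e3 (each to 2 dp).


Rotor R = cos(48deg) - sin(48deg)*e23
Rotation angle theta = 2 * 48 = 96 degrees in the e23 plane (e2 -> e3).
The component perpendicular to the plane (e1) is invariant: v'_1 = v1 = 1.00
cos(96deg) = -0.1045, sin(96deg) = 0.9945
v'_2 = v2*cos(theta) - v3*sin(theta) = -3*(-0.1045) - 4*0.9945 = -3.66
v'_3 = v2*sin(theta) + v3*cos(theta) = -3*0.9945 + 4*(-0.1045) = -3.40
v' = 1.00*e1 - 3.66*e2 - 3.40*e3


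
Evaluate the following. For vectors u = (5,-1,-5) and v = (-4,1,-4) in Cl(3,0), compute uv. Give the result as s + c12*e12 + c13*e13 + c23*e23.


In Cl(3,0): e_i^2 = 1, e_ie_j = -e_je_i for i != j.
Scalar part = u . v = 5*(-4) + (-1)*1 + (-5)*(-4)
= -20 + (-1) + 20 = -1
e12 coeff = 5*1 - (-1)*(-4) = 5 - 4 = 1
e13 coeff = 5*(-4) - (-5)*(-4) = -20 - 20 = -40
e23 coeff = (-1)*(-4) - (-5)*1 = 4 - (-5) = 9
uv = -1 + 1*e12 - 40*e13 + 9*e23


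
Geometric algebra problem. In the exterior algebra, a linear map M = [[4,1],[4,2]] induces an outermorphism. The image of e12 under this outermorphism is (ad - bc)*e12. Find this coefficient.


The outermorphism of a linear map f sends e1^e2 to f(e1)^f(e2).
f(e1) = 4*e1 + 4*e2
f(e2) = 1*e1 + 2*e2
f(e1) ^ f(e2) = (4*e1 + 4*e2) ^ (1*e1 + 2*e2)
= 4*2*e12 + 4*1*e21
= (8 - 4)*e12
= 4*e12
Coefficient = 4


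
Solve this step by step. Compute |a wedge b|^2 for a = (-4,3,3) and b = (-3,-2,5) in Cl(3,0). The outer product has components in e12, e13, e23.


a wedge b = (a1*b2 - a2*b1)*e12 + (a1*b3 - a3*b1)*e13 + (a2*b3 - a3*b2)*e23
e12 coeff: (-4)*(-2) - 3*(-3) = 8 - (-9) = 17
e13 coeff: (-4)*5 - 3*(-3) = -20 - (-9) = -11
e23 coeff: 3*5 - 3*(-2) = 15 - (-6) = 21
|a wedge b|^2 = 17^2 + (-11)^2 + 21^2
= 289 + 121 + 441
= 851


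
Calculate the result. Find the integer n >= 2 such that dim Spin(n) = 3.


dim Spin(n) = dim so(n) = n(n-1)/2.
Solve n(n-1)/2 = 3, i.e. n^2 - n - 6 = 0.
Discriminant = 1 + 8*3 = 25
n = (1 + sqrt(25))/2 = (1 + 5)/2 = 3


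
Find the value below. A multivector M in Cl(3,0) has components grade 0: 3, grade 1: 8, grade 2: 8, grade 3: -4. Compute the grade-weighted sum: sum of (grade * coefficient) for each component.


Grade-weighted sum = sum of grade_k * coefficient_k
0*3 = 0
1*8 = 8
2*8 = 16
3*(-4) = -12
Total = 0 + 8 + 16 + (-12) = 12


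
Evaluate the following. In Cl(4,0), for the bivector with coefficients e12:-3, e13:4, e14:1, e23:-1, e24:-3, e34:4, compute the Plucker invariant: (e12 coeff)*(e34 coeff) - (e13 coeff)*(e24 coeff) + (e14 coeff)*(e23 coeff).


Plucker relation: af - be + cd
a*f = (-3)*4 = -12
b*e = 4*(-3) = -12
c*d = 1*(-1) = -1
af - be + cd = -12 - (-12) + (-1)
= -1


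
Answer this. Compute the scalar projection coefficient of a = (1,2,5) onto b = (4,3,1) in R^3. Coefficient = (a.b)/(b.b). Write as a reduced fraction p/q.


Projection coefficient = (a . b) / (b . b)
a . b = 1*4 + 2*3 + 5*1
= 4 + 6 + 5 = 15
b . b = 4^2 + 3^2 + 1^2
= 16 + 9 + 1 = 26
Coefficient = 15/26
In lowest terms: 15/26


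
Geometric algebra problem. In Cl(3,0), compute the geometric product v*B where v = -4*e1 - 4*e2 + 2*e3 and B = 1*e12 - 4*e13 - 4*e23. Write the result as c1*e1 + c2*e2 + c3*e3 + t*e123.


vB has grade-1 (vector) and grade-3 (trivector) parts: vB = (v _| B) + (v ^ B).
Vector part <vB>_1:
  e1: -v2*b12 - v3*b13 = -(-4)*(1) - (2)*(-4) = 12
  e2: v1*b12 - v3*b23 = (-4)*(1) - (2)*(-4) = 4
  e3: v1*b13 + v2*b23 = (-4)*(-4) + (-4)*(-4) = 32
Trivector part <vB>_3:
  e123: v1*b23 - v2*b13 + v3*b12 = (-4)*(-4) - (-4)*(-4) + (2)*(1) = 2
vB = 12*e1 + 4*e2 + 32*e3 + 2*e123


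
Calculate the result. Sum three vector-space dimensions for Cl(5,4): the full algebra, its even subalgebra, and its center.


n = 5 + 4 = 9
Total dim = 2^9 = 512
Even subalgebra dim = 2^8 = 256
n is odd, so center dim = 2
Sum = 512 + 256 + 2 = 770


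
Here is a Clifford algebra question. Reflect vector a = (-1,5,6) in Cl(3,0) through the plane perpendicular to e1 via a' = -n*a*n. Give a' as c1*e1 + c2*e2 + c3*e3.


Reflection formula: a' = -n*a*n, with n = e1 (unit vector, n^2 = 1).
For reflection through hyperplane perp to e1:
The component along e1 flips sign, others stay.
a = (-1, 5, 6)
a' = (1, 5, 6)
a' = 1*e1 + 5*e2 + 6*e3


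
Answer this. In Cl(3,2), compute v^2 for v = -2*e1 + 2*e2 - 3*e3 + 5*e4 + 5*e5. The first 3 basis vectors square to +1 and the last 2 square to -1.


v^2 = sum of c_i^2 * e_i^2
Positive signature terms (e_i^2 = +1): (-2)^2 + 2^2 + (-3)^2 = 17
Negative signature terms (e_j^2 = -1): 5^2 + 5^2 = 50
v^2 = 17 - 50 = -33


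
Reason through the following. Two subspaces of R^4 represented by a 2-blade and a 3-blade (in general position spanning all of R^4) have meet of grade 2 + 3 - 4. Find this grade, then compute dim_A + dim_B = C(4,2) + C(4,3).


Meet grade = grade(A) + grade(B) - n
= 2 + 3 - 4 = 1
C(4,2) = 6
C(4,3) = 4
dim_A + dim_B = 6 + 4 = 10


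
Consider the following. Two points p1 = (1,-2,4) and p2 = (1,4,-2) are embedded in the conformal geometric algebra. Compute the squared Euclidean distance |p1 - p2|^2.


p1 - p2 = (0, -6, 6)
|p1 - p2|^2 = 0^2 + (-6)^2 + 6^2
= 0 + 36 + 36
= 72


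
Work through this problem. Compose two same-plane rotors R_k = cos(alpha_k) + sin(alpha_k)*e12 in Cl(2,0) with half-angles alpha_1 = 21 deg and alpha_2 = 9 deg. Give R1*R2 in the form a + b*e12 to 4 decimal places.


Same-plane rotors commute and their half-angles add:
R1*R2 = cos(a1 + a2) + sin(a1 + a2)*e12.
a1 + a2 = 21 + 9 = 30 deg
cos(30 deg) = 0.8660
sin(30 deg) = 0.5000
R1*R2 = 0.8660 + 0.5000*e12


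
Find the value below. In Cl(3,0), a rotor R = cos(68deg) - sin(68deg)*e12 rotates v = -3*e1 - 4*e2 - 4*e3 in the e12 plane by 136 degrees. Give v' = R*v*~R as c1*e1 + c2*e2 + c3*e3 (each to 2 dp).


Rotor R = cos(68deg) - sin(68deg)*e12
Rotation angle theta = 2 * 68 = 136 degrees in the e12 plane (e1 -> e2).
The component perpendicular to the plane (e3) is invariant: v'_3 = v3 = -4.00
cos(136deg) = -0.7193, sin(136deg) = 0.6947
v'_1 = v1*cos(theta) - v2*sin(theta) = -3*(-0.7193) - (-4)*0.6947 = 4.94
v'_2 = v1*sin(theta) + v2*cos(theta) = -3*0.6947 + (-4)*(-0.7193) = 0.79
v' = 4.94*e1 + 0.79*e2 - 4.00*e3


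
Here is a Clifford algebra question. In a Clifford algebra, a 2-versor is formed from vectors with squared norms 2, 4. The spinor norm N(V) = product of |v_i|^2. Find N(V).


Spinor norm N(V) = |v1|^2 * |v2|^2 * ... * |v2|^2
= 2 * 4
Running product: 2, 8
N(V) = 8


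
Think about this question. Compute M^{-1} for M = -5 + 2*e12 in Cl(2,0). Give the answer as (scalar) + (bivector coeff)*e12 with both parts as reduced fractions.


M = -5 + 2*e12, where e12^2 = -1.
Since M commutes with its reverse ~M = a - b*e12, M * ~M = a^2 - b^2*e12^2 = a^2 + b^2.
So M^{-1} = ~M / (a^2 + b^2) = (a - b*e12)/(a^2 + b^2).
a^2 + b^2 = 25 + 4 = 29
Scalar part = -5/29 = -5/29
Bivector coeff = -2/29 = -2/29
M^{-1} = -5/29 - 2/29*e12


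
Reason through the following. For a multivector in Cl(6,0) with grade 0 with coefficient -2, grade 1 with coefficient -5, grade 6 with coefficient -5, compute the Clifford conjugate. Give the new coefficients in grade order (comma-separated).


Clifford conjugate sign for grade k: (-1)^(k(k+1)/2)
Grade 0: (-1)^(0*1/2) = (-1)^0 = 1, coeff -2 -> -2
Grade 1: (-1)^(1*2/2) = (-1)^1 = -1, coeff -5 -> 5
Grade 6: (-1)^(6*7/2) = (-1)^21 = -1, coeff -5 -> 5
Conjugated coefficients: -2, 5, 5


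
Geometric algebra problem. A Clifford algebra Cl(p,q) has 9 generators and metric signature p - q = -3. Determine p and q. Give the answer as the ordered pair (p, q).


We need p + q = 9 and p - q = -3.
Adding: 2p = 9 + (-3) = 6, so p = 3.
Then q = 9 - 3 = 6.
(p, q) = (3, 6)


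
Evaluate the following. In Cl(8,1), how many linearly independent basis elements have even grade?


Even subalgebra dimension = 2^(n-1)
n = 8 + 1 = 9
2^(9 - 1) = 2^8 = 256
Verification: sum of C(9,k) for even k = 1 + 36 + 126 + 84 + 9 = 256
Result = 256


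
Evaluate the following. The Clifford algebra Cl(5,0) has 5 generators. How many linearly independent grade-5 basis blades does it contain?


Number of grade-k basis blades in Cl(p,q) with n = p + q is C(n, k).
n = 5 + 0 = 5
C(5, 5) = 5! / (5! * 0!)
= 120 / (120 * 1)
= 1


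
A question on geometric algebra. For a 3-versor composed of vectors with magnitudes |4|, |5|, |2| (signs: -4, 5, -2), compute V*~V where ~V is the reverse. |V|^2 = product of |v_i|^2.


Each vector v_i has |v_i|^2 = s_i^2
Squared scales: (-4)^2 = 16, 5^2 = 25, (-2)^2 = 4
|V|^2 = 16 * 25 * 4
= 1600


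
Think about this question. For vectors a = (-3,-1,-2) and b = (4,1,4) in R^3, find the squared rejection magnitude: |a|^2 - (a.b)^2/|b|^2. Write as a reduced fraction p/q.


|a|^2 = (-3)^2 + (-1)^2 + (-2)^2 = 14
|b|^2 = 4^2 + 1^2 + 4^2 = 33
a . b = (-3)*4 + (-1)*1 + (-2)*4 = -21
(a.b)^2 = (-21)^2 = 441
|rej|^2 = 14 - 441/33
= (462 - 441)/33
= 21/33
In lowest terms: 7/11


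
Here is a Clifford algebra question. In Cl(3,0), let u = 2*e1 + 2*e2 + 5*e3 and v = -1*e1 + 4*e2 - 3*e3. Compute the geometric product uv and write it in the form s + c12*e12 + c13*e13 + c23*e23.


In Cl(3,0): e_i^2 = 1, e_ie_j = -e_je_i for i != j.
Scalar part = u . v = 2*(-1) + 2*4 + 5*(-3)
= -2 + 8 + (-15) = -9
e12 coeff = 2*4 - 2*(-1) = 8 - (-2) = 10
e13 coeff = 2*(-3) - 5*(-1) = -6 - (-5) = -1
e23 coeff = 2*(-3) - 5*4 = -6 - 20 = -26
uv = -9 + 10*e12 - 1*e13 - 26*e23


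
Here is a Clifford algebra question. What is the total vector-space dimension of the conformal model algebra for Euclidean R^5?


The conformal model of R^5 uses Cl(6,1): the 5 Euclidean generators plus two extra orthogonal generators e+ (e+^2 = +1) and e- (e-^2 = -1), from which the null vectors e0, einf are built.
Number of generators m = 5 + 2 = 7.
dim Cl(p,q) = 2^m = 2^7 = 128


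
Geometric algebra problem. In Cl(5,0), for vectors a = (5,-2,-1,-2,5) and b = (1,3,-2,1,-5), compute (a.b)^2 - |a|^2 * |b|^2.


a . b = 5*1 + (-2)*3 + (-1)*(-2) + (-2)*1 + 5*(-5)
= 5 + (-6) + 2 + (-2) + (-25) = -26
|a|^2 = 5^2 + (-2)^2 + (-1)^2 + (-2)^2 + 5^2 = 59
|b|^2 = 1^2 + 3^2 + (-2)^2 + 1^2 + (-5)^2 = 40
(a.b)^2 = (-26)^2 = 676
|a|^2 * |b|^2 = 59 * 40 = 2360
Result = 676 - 2360 = -1684


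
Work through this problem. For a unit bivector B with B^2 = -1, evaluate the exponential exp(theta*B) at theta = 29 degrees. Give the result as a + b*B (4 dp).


For a unit bivector B with B^2 = -1, the exponential series gives
e^(theta*B) = cos(theta) + sin(theta)*B (the GA analogue of Euler's formula).
theta = 29 degrees = 0.506145 rad
cos(29 deg) = 0.8746
sin(29 deg) = 0.4848
exp(theta*B) = 0.8746 + 0.4848*B


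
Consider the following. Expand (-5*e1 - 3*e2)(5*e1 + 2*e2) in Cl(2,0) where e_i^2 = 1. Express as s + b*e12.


Expand: (-5*e1 - 3*e2)(5*e1 + 2*e2)
= (-5)*5*e1e1 + (-5)*2*e1e2 + (-3)*5*e2e1 + (-3)*2*e2e2
Using e1^2 = e2^2 = 1, e2e1 = -e1e2:
Scalar part s = (-5)*5 + (-3)*2 = -25 + (-6) = -31
Bivector part b = (-5)*2 - (-3)*5 = -10 - (-15) = 5
uv = -31 + 5*e12


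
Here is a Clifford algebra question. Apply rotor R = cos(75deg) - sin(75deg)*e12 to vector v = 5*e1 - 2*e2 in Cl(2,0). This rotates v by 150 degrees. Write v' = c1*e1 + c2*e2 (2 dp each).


Rotor R = cos(75deg) - sin(75deg)*e12
Rotation angle theta = 2 * 75 = 150 degrees
v' = R*v*~R rotates v by theta.
cos(150deg) = -0.8660, sin(150deg) = 0.5000
v'_1 = 5*cos(150deg) - (-2)*sin(150deg)
= 5*(-0.8660) - (-2)*0.5000
= -3.33
v'_2 = 5*sin(150deg) + (-2)*cos(150deg)
= 5*0.5000 + (-2)*(-0.8660)
= 4.23
v' = -3.33*e1 + 4.23*e2


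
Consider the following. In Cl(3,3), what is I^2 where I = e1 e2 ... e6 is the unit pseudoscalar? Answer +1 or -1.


The pseudoscalar I = e1...e_n (product of all n generators) of Cl(p,q) satisfies I^2 = (-1)^(q + n(n-1)/2).
p = 3, q = 3, n = p + q = 6
n(n-1)/2 = 6 * 5 / 2 = 15
Exponent = q + n(n-1)/2 = 3 + 15 = 18
I^2 = (-1)^18 = +1


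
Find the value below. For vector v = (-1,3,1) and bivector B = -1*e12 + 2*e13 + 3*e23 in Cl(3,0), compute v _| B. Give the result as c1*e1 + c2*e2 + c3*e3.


Left contraction v _| B = <vB>_1 (grade-1 part of the geometric product vB).
Using e1_|e12 = e2, e2_|e12 = -e1, e1_|e13 = e3, e3_|e13 = -e1, e2_|e23 = e3, e3_|e23 = -e2:
e1 coeff: -v2*b12 - v3*b13 = -(3)*(-1) - (1)*(2) = 1
e2 coeff: v1*b12 - v3*b23 = (-1)*(-1) - (1)*(3) = -2
e3 coeff: v1*b13 + v2*b23 = (-1)*(2) + (3)*(3) = 7
v _| B = 1*e1 - 2*e2 + 7*e3


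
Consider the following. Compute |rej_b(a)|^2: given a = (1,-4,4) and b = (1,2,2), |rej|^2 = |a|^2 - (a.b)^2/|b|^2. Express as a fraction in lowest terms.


|a|^2 = 1^2 + (-4)^2 + 4^2 = 33
|b|^2 = 1^2 + 2^2 + 2^2 = 9
a . b = 1*1 + (-4)*2 + 4*2 = 1
(a.b)^2 = 1^2 = 1
|rej|^2 = 33 - 1/9
= (297 - 1)/9
= 296/9
In lowest terms: 296/9


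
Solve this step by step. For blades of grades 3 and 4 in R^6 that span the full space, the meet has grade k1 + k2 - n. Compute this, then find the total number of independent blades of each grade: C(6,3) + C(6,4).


Meet grade = grade(A) + grade(B) - n
= 3 + 4 - 6 = 1
C(6,3) = 20
C(6,4) = 15
dim_A + dim_B = 20 + 15 = 35


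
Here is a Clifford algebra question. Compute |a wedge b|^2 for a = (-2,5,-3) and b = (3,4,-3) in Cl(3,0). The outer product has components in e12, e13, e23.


a wedge b = (a1*b2 - a2*b1)*e12 + (a1*b3 - a3*b1)*e13 + (a2*b3 - a3*b2)*e23
e12 coeff: (-2)*4 - 5*3 = -8 - 15 = -23
e13 coeff: (-2)*(-3) - (-3)*3 = 6 - (-9) = 15
e23 coeff: 5*(-3) - (-3)*4 = -15 - (-12) = -3
|a wedge b|^2 = (-23)^2 + 15^2 + (-3)^2
= 529 + 225 + 9
= 763


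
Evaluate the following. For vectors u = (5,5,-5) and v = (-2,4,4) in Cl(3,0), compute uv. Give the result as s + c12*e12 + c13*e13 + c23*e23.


In Cl(3,0): e_i^2 = 1, e_ie_j = -e_je_i for i != j.
Scalar part = u . v = 5*(-2) + 5*4 + (-5)*4
= -10 + 20 + (-20) = -10
e12 coeff = 5*4 - 5*(-2) = 20 - (-10) = 30
e13 coeff = 5*4 - (-5)*(-2) = 20 - 10 = 10
e23 coeff = 5*4 - (-5)*4 = 20 - (-20) = 40
uv = -10 + 30*e12 + 10*e13 + 40*e23


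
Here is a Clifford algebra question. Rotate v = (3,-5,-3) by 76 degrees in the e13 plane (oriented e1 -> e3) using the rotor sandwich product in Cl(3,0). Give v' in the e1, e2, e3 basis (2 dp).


Rotor R = cos(38deg) - sin(38deg)*e13
Rotation angle theta = 2 * 38 = 76 degrees in the e13 plane (e1 -> e3).
The component perpendicular to the plane (e2) is invariant: v'_2 = v2 = -5.00
cos(76deg) = 0.2419, sin(76deg) = 0.9703
v'_1 = v1*cos(theta) - v3*sin(theta) = 3*0.2419 - (-3)*0.9703 = 3.64
v'_3 = v1*sin(theta) + v3*cos(theta) = 3*0.9703 + (-3)*0.2419 = 2.19
v' = 3.64*e1 - 5.00*e2 + 2.19*e3


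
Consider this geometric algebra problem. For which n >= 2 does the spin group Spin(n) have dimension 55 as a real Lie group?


dim Spin(n) = dim so(n) = n(n-1)/2.
Solve n(n-1)/2 = 55, i.e. n^2 - n - 110 = 0.
Discriminant = 1 + 8*55 = 441
n = (1 + sqrt(441))/2 = (1 + 21)/2 = 11


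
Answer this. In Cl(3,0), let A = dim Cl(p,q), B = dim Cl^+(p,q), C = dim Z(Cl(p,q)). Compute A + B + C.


n = 3 + 0 = 3
Total dim = 2^3 = 8
Even subalgebra dim = 2^2 = 4
n is odd, so center dim = 2
Sum = 8 + 4 + 2 = 14


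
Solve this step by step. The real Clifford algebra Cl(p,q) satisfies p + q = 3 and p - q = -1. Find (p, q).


We need p + q = 3 and p - q = -1.
Adding: 2p = 3 + (-1) = 2, so p = 1.
Then q = 3 - 1 = 2.
(p, q) = (1, 2)


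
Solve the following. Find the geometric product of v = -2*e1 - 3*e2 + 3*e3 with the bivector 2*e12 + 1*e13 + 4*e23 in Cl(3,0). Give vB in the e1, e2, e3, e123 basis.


vB has grade-1 (vector) and grade-3 (trivector) parts: vB = (v _| B) + (v ^ B).
Vector part <vB>_1:
  e1: -v2*b12 - v3*b13 = -(-3)*(2) - (3)*(1) = 3
  e2: v1*b12 - v3*b23 = (-2)*(2) - (3)*(4) = -16
  e3: v1*b13 + v2*b23 = (-2)*(1) + (-3)*(4) = -14
Trivector part <vB>_3:
  e123: v1*b23 - v2*b13 + v3*b12 = (-2)*(4) - (-3)*(1) + (3)*(2) = 1
vB = 3*e1 - 16*e2 - 14*e3 + 1*e123


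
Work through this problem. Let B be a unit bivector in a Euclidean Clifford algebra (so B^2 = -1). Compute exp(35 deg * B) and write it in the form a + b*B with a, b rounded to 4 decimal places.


For a unit bivector B with B^2 = -1, the exponential series gives
e^(theta*B) = cos(theta) + sin(theta)*B (the GA analogue of Euler's formula).
theta = 35 degrees = 0.610865 rad
cos(35 deg) = 0.8192
sin(35 deg) = 0.5736
exp(theta*B) = 0.8192 + 0.5736*B


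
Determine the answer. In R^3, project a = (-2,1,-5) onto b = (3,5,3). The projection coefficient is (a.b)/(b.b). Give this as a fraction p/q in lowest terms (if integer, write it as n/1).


Projection coefficient = (a . b) / (b . b)
a . b = (-2)*3 + 1*5 + (-5)*3
= -6 + 5 + (-15) = -16
b . b = 3^2 + 5^2 + 3^2
= 9 + 25 + 9 = 43
Coefficient = -16/43
In lowest terms: -16/43


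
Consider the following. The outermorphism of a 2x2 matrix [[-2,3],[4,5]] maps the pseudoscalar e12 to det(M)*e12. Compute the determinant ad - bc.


The outermorphism of a linear map f sends e1^e2 to f(e1)^f(e2).
f(e1) = -2*e1 + 4*e2
f(e2) = 3*e1 + 5*e2
f(e1) ^ f(e2) = (-2*e1 + 4*e2) ^ (3*e1 + 5*e2)
= (-2)*5*e12 + 4*3*e21
= (-10 - 12)*e12
= -22*e12
Coefficient = -22


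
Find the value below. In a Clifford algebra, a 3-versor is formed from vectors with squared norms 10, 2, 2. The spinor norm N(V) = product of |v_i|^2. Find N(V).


Spinor norm N(V) = |v1|^2 * |v2|^2 * ... * |v3|^2
= 10 * 2 * 2
Running product: 10, 20, 40
N(V) = 40


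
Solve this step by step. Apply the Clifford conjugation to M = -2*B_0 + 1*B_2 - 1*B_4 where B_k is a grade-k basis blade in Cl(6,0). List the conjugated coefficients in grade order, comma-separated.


Clifford conjugate sign for grade k: (-1)^(k(k+1)/2)
Grade 0: (-1)^(0*1/2) = (-1)^0 = 1, coeff -2 -> -2
Grade 2: (-1)^(2*3/2) = (-1)^3 = -1, coeff 1 -> -1
Grade 4: (-1)^(4*5/2) = (-1)^10 = 1, coeff -1 -> -1
Conjugated coefficients: -2, -1, -1


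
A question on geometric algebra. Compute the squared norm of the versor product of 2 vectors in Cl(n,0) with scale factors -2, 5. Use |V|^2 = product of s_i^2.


Each vector v_i has |v_i|^2 = s_i^2
Squared scales: (-2)^2 = 4, 5^2 = 25
|V|^2 = 4 * 25
= 100


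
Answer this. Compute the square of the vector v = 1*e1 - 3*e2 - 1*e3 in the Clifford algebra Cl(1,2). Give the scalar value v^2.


v^2 = sum of c_i^2 * e_i^2
Positive signature terms (e_i^2 = +1): 1^2 = 1
Negative signature terms (e_j^2 = -1): (-3)^2 + (-1)^2 = 10
v^2 = 1 - 10 = -9


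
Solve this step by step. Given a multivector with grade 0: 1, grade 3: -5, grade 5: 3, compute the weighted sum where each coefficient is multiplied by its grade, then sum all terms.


Grade-weighted sum = sum of grade_k * coefficient_k
0*1 = 0
3*(-5) = -15
5*3 = 15
Total = 0 + (-15) + 15 = 0


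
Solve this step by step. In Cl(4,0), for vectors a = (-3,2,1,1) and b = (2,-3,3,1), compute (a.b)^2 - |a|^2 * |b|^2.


a . b = (-3)*2 + 2*(-3) + 1*3 + 1*1
= -6 + (-6) + 3 + 1 = -8
|a|^2 = (-3)^2 + 2^2 + 1^2 + 1^2 = 15
|b|^2 = 2^2 + (-3)^2 + 3^2 + 1^2 = 23
(a.b)^2 = (-8)^2 = 64
|a|^2 * |b|^2 = 15 * 23 = 345
Result = 64 - 345 = -281


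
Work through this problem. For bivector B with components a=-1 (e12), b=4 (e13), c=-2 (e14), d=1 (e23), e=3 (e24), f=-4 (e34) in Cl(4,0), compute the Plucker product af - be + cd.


Plucker relation: af - be + cd
a*f = (-1)*(-4) = 4
b*e = 4*3 = 12
c*d = (-2)*1 = -2
af - be + cd = 4 - 12 + (-2)
= -10


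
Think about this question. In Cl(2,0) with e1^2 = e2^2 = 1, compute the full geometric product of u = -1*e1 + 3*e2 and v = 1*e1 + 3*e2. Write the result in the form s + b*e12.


Expand: (-1*e1 + 3*e2)(1*e1 + 3*e2)
= (-1)*1*e1e1 + (-1)*3*e1e2 + 3*1*e2e1 + 3*3*e2e2
Using e1^2 = e2^2 = 1, e2e1 = -e1e2:
Scalar part s = (-1)*1 + 3*3 = -1 + 9 = 8
Bivector part b = (-1)*3 - 3*1 = -3 - 3 = -6
uv = 8 - 6*e12


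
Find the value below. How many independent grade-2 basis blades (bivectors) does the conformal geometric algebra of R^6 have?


The conformal model of R^6 uses Cl(7,1) with m = 6 + 2 = 8 generators.
Number of grade-2 blades = C(m, 2) = C(8, 2)
= 8*7/2 = 28


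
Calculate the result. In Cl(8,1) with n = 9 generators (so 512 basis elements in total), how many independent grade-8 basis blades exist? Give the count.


Number of grade-k basis blades in Cl(p,q) with n = p + q is C(n, k).
n = 8 + 1 = 9
C(9, 8) = 9! / (8! * 1!)
= 362880 / (40320 * 1)
= 9


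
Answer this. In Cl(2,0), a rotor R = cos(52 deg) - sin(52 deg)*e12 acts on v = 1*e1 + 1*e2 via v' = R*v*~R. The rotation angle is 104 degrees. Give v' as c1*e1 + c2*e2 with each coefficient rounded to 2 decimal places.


Rotor R = cos(52deg) - sin(52deg)*e12
Rotation angle theta = 2 * 52 = 104 degrees
v' = R*v*~R rotates v by theta.
cos(104deg) = -0.2419, sin(104deg) = 0.9703
v'_1 = 1*cos(104deg) - 1*sin(104deg)
= 1*(-0.2419) - 1*0.9703
= -1.21
v'_2 = 1*sin(104deg) + 1*cos(104deg)
= 1*0.9703 + 1*(-0.2419)
= 0.73
v' = -1.21*e1 + 0.73*e2


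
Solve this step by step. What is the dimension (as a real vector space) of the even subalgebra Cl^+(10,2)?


Even subalgebra dimension = 2^(n-1)
n = 10 + 2 = 12
2^(12 - 1) = 2^11 = 2048
Verification: sum of C(12,k) for even k = 1 + 66 + 495 + 924 + 495 + 66 + 1 = 2048
Result = 2048


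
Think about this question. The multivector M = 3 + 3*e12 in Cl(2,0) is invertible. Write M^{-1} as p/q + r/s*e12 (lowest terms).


M = 3 + 3*e12, where e12^2 = -1.
Since M commutes with its reverse ~M = a - b*e12, M * ~M = a^2 - b^2*e12^2 = a^2 + b^2.
So M^{-1} = ~M / (a^2 + b^2) = (a - b*e12)/(a^2 + b^2).
a^2 + b^2 = 9 + 9 = 18
Scalar part = 3/18 = 1/6
Bivector coeff = -3/18 = -1/6
M^{-1} = 1/6 - 1/6*e12


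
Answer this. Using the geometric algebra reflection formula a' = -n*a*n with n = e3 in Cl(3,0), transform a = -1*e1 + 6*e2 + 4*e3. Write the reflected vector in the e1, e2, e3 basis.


Reflection formula: a' = -n*a*n, with n = e3 (unit vector, n^2 = 1).
For reflection through hyperplane perp to e3:
The component along e3 flips sign, others stay.
a = (-1, 6, 4)
a' = (-1, 6, -4)
a' = -1*e1 + 6*e2 - 4*e3


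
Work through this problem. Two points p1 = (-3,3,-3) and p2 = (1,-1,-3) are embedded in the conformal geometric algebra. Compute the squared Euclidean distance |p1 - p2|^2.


p1 - p2 = (-4, 4, 0)
|p1 - p2|^2 = (-4)^2 + 4^2 + 0^2
= 16 + 16 + 0
= 32


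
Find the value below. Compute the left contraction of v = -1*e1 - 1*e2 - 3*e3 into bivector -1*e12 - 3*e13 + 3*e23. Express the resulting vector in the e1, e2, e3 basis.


Left contraction v _| B = <vB>_1 (grade-1 part of the geometric product vB).
Using e1_|e12 = e2, e2_|e12 = -e1, e1_|e13 = e3, e3_|e13 = -e1, e2_|e23 = e3, e3_|e23 = -e2:
e1 coeff: -v2*b12 - v3*b13 = -(-1)*(-1) - (-3)*(-3) = -10
e2 coeff: v1*b12 - v3*b23 = (-1)*(-1) - (-3)*(3) = 10
e3 coeff: v1*b13 + v2*b23 = (-1)*(-3) + (-1)*(3) = 0
v _| B = -10*e1 + 10*e2 + 0*e3


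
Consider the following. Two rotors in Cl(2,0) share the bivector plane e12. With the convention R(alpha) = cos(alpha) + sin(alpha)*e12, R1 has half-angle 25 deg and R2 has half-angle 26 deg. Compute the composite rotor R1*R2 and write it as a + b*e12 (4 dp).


Same-plane rotors commute and their half-angles add:
R1*R2 = cos(a1 + a2) + sin(a1 + a2)*e12.
a1 + a2 = 25 + 26 = 51 deg
cos(51 deg) = 0.6293
sin(51 deg) = 0.7771
R1*R2 = 0.6293 + 0.7771*e12


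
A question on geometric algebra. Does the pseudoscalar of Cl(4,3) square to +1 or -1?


The pseudoscalar I = e1...e_n (product of all n generators) of Cl(p,q) satisfies I^2 = (-1)^(q + n(n-1)/2).
p = 4, q = 3, n = p + q = 7
n(n-1)/2 = 7 * 6 / 2 = 21
Exponent = q + n(n-1)/2 = 3 + 21 = 24
I^2 = (-1)^24 = +1


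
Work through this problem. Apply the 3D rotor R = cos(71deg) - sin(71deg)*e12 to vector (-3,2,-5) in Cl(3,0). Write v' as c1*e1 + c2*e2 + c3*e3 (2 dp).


Rotor R = cos(71deg) - sin(71deg)*e12
Rotation angle theta = 2 * 71 = 142 degrees in the e12 plane (e1 -> e2).
The component perpendicular to the plane (e3) is invariant: v'_3 = v3 = -5.00
cos(142deg) = -0.7880, sin(142deg) = 0.6157
v'_1 = v1*cos(theta) - v2*sin(theta) = -3*(-0.7880) - 2*0.6157 = 1.13
v'_2 = v1*sin(theta) + v2*cos(theta) = -3*0.6157 + 2*(-0.7880) = -3.42
v' = 1.13*e1 - 3.42*e2 - 5.00*e3


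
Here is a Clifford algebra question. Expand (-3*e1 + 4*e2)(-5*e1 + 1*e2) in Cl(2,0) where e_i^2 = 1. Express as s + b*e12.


Expand: (-3*e1 + 4*e2)(-5*e1 + 1*e2)
= (-3)*(-5)*e1e1 + (-3)*1*e1e2 + 4*(-5)*e2e1 + 4*1*e2e2
Using e1^2 = e2^2 = 1, e2e1 = -e1e2:
Scalar part s = (-3)*(-5) + 4*1 = 15 + 4 = 19
Bivector part b = (-3)*1 - 4*(-5) = -3 - (-20) = 17
uv = 19 + 17*e12


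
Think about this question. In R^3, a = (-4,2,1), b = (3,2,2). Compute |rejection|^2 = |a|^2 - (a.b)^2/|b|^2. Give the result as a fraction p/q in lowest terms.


|a|^2 = (-4)^2 + 2^2 + 1^2 = 21
|b|^2 = 3^2 + 2^2 + 2^2 = 17
a . b = (-4)*3 + 2*2 + 1*2 = -6
(a.b)^2 = (-6)^2 = 36
|rej|^2 = 21 - 36/17
= (357 - 36)/17
= 321/17
In lowest terms: 321/17


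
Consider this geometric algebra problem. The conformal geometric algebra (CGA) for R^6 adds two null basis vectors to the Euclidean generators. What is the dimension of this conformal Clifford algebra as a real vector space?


The conformal model of R^6 uses Cl(7,1): the 6 Euclidean generators plus two extra orthogonal generators e+ (e+^2 = +1) and e- (e-^2 = -1), from which the null vectors e0, einf are built.
Number of generators m = 6 + 2 = 8.
dim Cl(p,q) = 2^m = 2^8 = 256


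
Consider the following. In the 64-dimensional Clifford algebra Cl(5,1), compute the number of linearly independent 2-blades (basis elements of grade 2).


Number of grade-k basis blades in Cl(p,q) with n = p + q is C(n, k).
n = 5 + 1 = 6
C(6, 2) = 6! / (2! * 4!)
= 720 / (2 * 24)
= 15


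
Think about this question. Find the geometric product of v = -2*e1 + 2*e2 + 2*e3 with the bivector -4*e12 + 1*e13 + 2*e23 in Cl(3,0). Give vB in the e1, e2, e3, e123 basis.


vB has grade-1 (vector) and grade-3 (trivector) parts: vB = (v _| B) + (v ^ B).
Vector part <vB>_1:
  e1: -v2*b12 - v3*b13 = -(2)*(-4) - (2)*(1) = 6
  e2: v1*b12 - v3*b23 = (-2)*(-4) - (2)*(2) = 4
  e3: v1*b13 + v2*b23 = (-2)*(1) + (2)*(2) = 2
Trivector part <vB>_3:
  e123: v1*b23 - v2*b13 + v3*b12 = (-2)*(2) - (2)*(1) + (2)*(-4) = -14
vB = 6*e1 + 4*e2 + 2*e3 - 14*e123


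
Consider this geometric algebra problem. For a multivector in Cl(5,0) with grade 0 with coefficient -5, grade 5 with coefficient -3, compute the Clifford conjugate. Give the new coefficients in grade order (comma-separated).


Clifford conjugate sign for grade k: (-1)^(k(k+1)/2)
Grade 0: (-1)^(0*1/2) = (-1)^0 = 1, coeff -5 -> -5
Grade 5: (-1)^(5*6/2) = (-1)^15 = -1, coeff -3 -> 3
Conjugated coefficients: -5, 3


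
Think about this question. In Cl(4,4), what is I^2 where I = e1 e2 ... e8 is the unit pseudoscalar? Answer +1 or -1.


The pseudoscalar I = e1...e_n (product of all n generators) of Cl(p,q) satisfies I^2 = (-1)^(q + n(n-1)/2).
p = 4, q = 4, n = p + q = 8
n(n-1)/2 = 8 * 7 / 2 = 28
Exponent = q + n(n-1)/2 = 4 + 28 = 32
I^2 = (-1)^32 = +1


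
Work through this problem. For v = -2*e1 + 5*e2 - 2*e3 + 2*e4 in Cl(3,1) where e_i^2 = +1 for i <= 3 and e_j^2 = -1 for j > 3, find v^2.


v^2 = sum of c_i^2 * e_i^2
Positive signature terms (e_i^2 = +1): (-2)^2 + 5^2 + (-2)^2 = 33
Negative signature terms (e_j^2 = -1): 2^2 = 4
v^2 = 33 - 4 = 29


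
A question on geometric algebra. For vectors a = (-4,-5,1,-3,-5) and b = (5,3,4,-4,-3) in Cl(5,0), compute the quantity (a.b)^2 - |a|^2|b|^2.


a . b = (-4)*5 + (-5)*3 + 1*4 + (-3)*(-4) + (-5)*(-3)
= -20 + (-15) + 4 + 12 + 15 = -4
|a|^2 = (-4)^2 + (-5)^2 + 1^2 + (-3)^2 + (-5)^2 = 76
|b|^2 = 5^2 + 3^2 + 4^2 + (-4)^2 + (-3)^2 = 75
(a.b)^2 = (-4)^2 = 16
|a|^2 * |b|^2 = 76 * 75 = 5700
Result = 16 - 5700 = -5684


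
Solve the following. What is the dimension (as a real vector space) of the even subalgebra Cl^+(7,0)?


Even subalgebra dimension = 2^(n-1)
n = 7 + 0 = 7
2^(7 - 1) = 2^6 = 64
Verification: sum of C(7,k) for even k = 1 + 21 + 35 + 7 = 64
Result = 64


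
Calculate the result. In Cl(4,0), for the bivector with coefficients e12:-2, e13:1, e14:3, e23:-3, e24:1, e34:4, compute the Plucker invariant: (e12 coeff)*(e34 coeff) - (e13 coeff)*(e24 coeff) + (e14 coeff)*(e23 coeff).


Plucker relation: af - be + cd
a*f = (-2)*4 = -8
b*e = 1*1 = 1
c*d = 3*(-3) = -9
af - be + cd = -8 - 1 + (-9)
= -18


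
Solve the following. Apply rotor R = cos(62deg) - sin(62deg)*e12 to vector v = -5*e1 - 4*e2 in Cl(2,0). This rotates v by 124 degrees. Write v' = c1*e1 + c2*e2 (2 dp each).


Rotor R = cos(62deg) - sin(62deg)*e12
Rotation angle theta = 2 * 62 = 124 degrees
v' = R*v*~R rotates v by theta.
cos(124deg) = -0.5592, sin(124deg) = 0.8290
v'_1 = -5*cos(124deg) - (-4)*sin(124deg)
= -5*(-0.5592) - (-4)*0.8290
= 6.11
v'_2 = -5*sin(124deg) + (-4)*cos(124deg)
= -5*0.8290 + (-4)*(-0.5592)
= -1.91
v' = 6.11*e1 - 1.91*e2


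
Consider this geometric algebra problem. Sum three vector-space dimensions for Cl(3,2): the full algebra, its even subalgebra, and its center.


n = 3 + 2 = 5
Total dim = 2^5 = 32
Even subalgebra dim = 2^4 = 16
n is odd, so center dim = 2
Sum = 32 + 16 + 2 = 50


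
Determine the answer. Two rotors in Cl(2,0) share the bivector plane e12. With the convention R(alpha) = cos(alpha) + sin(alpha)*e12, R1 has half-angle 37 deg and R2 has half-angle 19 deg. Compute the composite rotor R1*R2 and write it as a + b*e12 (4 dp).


Same-plane rotors commute and their half-angles add:
R1*R2 = cos(a1 + a2) + sin(a1 + a2)*e12.
a1 + a2 = 37 + 19 = 56 deg
cos(56 deg) = 0.5592
sin(56 deg) = 0.8290
R1*R2 = 0.5592 + 0.8290*e12


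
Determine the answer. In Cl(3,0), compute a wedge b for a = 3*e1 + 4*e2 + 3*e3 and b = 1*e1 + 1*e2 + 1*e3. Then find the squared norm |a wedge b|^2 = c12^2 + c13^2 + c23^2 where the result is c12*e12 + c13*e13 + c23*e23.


a wedge b = (a1*b2 - a2*b1)*e12 + (a1*b3 - a3*b1)*e13 + (a2*b3 - a3*b2)*e23
e12 coeff: 3*1 - 4*1 = 3 - 4 = -1
e13 coeff: 3*1 - 3*1 = 3 - 3 = 0
e23 coeff: 4*1 - 3*1 = 4 - 3 = 1
|a wedge b|^2 = (-1)^2 + 0^2 + 1^2
= 1 + 0 + 1
= 2


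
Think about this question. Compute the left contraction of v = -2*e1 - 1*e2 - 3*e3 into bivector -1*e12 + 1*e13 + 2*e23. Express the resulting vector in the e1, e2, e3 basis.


Left contraction v _| B = <vB>_1 (grade-1 part of the geometric product vB).
Using e1_|e12 = e2, e2_|e12 = -e1, e1_|e13 = e3, e3_|e13 = -e1, e2_|e23 = e3, e3_|e23 = -e2:
e1 coeff: -v2*b12 - v3*b13 = -(-1)*(-1) - (-3)*(1) = 2
e2 coeff: v1*b12 - v3*b23 = (-2)*(-1) - (-3)*(2) = 8
e3 coeff: v1*b13 + v2*b23 = (-2)*(1) + (-1)*(2) = -4
v _| B = 2*e1 + 8*e2 - 4*e3


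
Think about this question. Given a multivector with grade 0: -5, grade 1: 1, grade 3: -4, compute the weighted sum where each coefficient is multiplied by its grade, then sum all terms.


Grade-weighted sum = sum of grade_k * coefficient_k
0*(-5) = 0
1*1 = 1
3*(-4) = -12
Total = 0 + 1 + (-12) = -11
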